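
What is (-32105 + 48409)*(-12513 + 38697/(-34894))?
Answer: -3559711984488/17447 ≈ -2.0403e+8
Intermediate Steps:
(-32105 + 48409)*(-12513 + 38697/(-34894)) = 16304*(-12513 + 38697*(-1/34894)) = 16304*(-12513 - 38697/34894) = 16304*(-436667319/34894) = -3559711984488/17447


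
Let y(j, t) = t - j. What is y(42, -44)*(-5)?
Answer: 430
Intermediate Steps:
y(42, -44)*(-5) = (-44 - 1*42)*(-5) = (-44 - 42)*(-5) = -86*(-5) = 430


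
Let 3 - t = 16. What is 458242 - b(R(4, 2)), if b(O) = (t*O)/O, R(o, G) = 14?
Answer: 458255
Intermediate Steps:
t = -13 (t = 3 - 1*16 = 3 - 16 = -13)
b(O) = -13 (b(O) = (-13*O)/O = -13)
458242 - b(R(4, 2)) = 458242 - 1*(-13) = 458242 + 13 = 458255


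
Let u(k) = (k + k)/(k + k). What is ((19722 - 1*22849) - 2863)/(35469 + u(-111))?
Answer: -599/3547 ≈ -0.16888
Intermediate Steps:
u(k) = 1 (u(k) = (2*k)/((2*k)) = (2*k)*(1/(2*k)) = 1)
((19722 - 1*22849) - 2863)/(35469 + u(-111)) = ((19722 - 1*22849) - 2863)/(35469 + 1) = ((19722 - 22849) - 2863)/35470 = (-3127 - 2863)*(1/35470) = -5990*1/35470 = -599/3547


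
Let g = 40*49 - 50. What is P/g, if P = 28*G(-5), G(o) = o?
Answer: -14/191 ≈ -0.073298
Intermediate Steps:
g = 1910 (g = 1960 - 50 = 1910)
P = -140 (P = 28*(-5) = -140)
P/g = -140/1910 = -140*1/1910 = -14/191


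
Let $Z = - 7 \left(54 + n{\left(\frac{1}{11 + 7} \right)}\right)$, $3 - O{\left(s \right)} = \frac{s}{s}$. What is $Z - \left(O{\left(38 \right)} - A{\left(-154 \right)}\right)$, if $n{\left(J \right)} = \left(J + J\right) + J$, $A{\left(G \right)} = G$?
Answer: $- \frac{3211}{6} \approx -535.17$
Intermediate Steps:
$n{\left(J \right)} = 3 J$ ($n{\left(J \right)} = 2 J + J = 3 J$)
$O{\left(s \right)} = 2$ ($O{\left(s \right)} = 3 - \frac{s}{s} = 3 - 1 = 2$)
$Z = - \frac{2275}{6}$ ($Z = - 7 \left(54 + \frac{3}{11 + 7}\right) = - 7 \left(54 + \frac{3}{18}\right) = - 7 \left(54 + 3 \cdot \frac{1}{18}\right) = - 7 \left(54 + \frac{1}{6}\right) = \left(-7\right) \frac{325}{6} = - \frac{2275}{6} \approx -379.17$)
$Z - \left(O{\left(38 \right)} - A{\left(-154 \right)}\right) = - \frac{2275}{6} - \left(2 - -154\right) = - \frac{2275}{6} - \left(2 + 154\right) = - \frac{2275}{6} - 156 = - \frac{3211}{6}$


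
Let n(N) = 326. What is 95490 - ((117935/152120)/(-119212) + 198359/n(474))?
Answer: 56092603940280345/591185659744 ≈ 94882.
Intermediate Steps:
95490 - ((117935/152120)/(-119212) + 198359/n(474)) = 95490 - ((117935/152120)/(-119212) + 198359/326) = 95490 - ((117935*(1/152120))*(-1/119212) + 198359*(1/326)) = 95490 - ((23587/30424)*(-1/119212) + 198359/326) = 95490 - (-23587/3626905888 + 198359/326) = 95490 - 1*359714708674215/591185659744 = 95490 - 359714708674215/591185659744 = 56092603940280345/591185659744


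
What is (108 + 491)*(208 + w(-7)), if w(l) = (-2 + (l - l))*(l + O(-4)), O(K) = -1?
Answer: 134176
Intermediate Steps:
w(l) = 2 - 2*l (w(l) = (-2 + (l - l))*(l - 1) = (-2 + 0)*(-1 + l) = -2*(-1 + l) = 2 - 2*l)
(108 + 491)*(208 + w(-7)) = (108 + 491)*(208 + (2 - 2*(-7))) = 599*(208 + (2 + 14)) = 599*(208 + 16) = 599*224 = 134176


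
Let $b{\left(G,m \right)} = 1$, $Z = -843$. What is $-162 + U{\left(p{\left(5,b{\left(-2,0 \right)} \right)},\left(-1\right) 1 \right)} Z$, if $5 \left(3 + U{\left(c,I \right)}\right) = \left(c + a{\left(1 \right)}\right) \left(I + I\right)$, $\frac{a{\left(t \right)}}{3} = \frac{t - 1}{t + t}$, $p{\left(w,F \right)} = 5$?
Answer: $4053$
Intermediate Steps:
$a{\left(t \right)} = \frac{3 \left(-1 + t\right)}{2 t}$ ($a{\left(t \right)} = 3 \frac{t - 1}{t + t} = 3 \frac{-1 + t}{2 t} = \frac{3 \left(-1 + t\right)}{2 t}$)
$U{\left(c,I \right)} = -3 + \frac{2 I c}{5}$ ($U{\left(c,I \right)} = -3 + \frac{\left(c + \frac{3 \left(-1 + 1\right)}{2 \cdot 1}\right) \left(I + I\right)}{5} = -3 + \frac{\left(c + \frac{3}{2} \cdot 1 \cdot 0\right) 2 I}{5} = -3 + \frac{\left(c + 0\right) 2 I}{5} = -3 + \frac{c 2 I}{5} = -3 + \frac{2 I c}{5}$)
$-162 + U{\left(p{\left(5,b{\left(-2,0 \right)} \right)},\left(-1\right) 1 \right)} Z = -162 + \left(-3 + \frac{2}{5} \left(\left(-1\right) 1\right) 5\right) \left(-843\right) = -162 + \left(-3 + \frac{2}{5} \left(-1\right) 5\right) \left(-843\right) = -162 + \left(-3 - 2\right) \left(-843\right) = -162 - -4215 = -162 + 4215 = 4053$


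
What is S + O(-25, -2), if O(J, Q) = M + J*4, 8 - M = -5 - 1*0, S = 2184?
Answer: 2097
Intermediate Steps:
M = 13 (M = 8 - (-5 - 1*0) = 8 - (-5 + 0) = 8 - 1*(-5) = 8 + 5 = 13)
O(J, Q) = 13 + 4*J (O(J, Q) = 13 + J*4 = 13 + 4*J)
S + O(-25, -2) = 2184 + (13 + 4*(-25)) = 2184 + (13 - 100) = 2184 - 87 = 2097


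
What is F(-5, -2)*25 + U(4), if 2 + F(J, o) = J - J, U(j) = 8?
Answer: -42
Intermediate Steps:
F(J, o) = -2 (F(J, o) = -2 + (J - J) = -2 + 0 = -2)
F(-5, -2)*25 + U(4) = -2*25 + 8 = -50 + 8 = -42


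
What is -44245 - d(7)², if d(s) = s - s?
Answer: -44245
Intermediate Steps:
d(s) = 0
-44245 - d(7)² = -44245 - 1*0² = -44245 - 1*0 = -44245 + 0 = -44245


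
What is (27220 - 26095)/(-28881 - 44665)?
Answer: -1125/73546 ≈ -0.015297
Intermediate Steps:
(27220 - 26095)/(-28881 - 44665) = 1125/(-73546) = 1125*(-1/73546) = -1125/73546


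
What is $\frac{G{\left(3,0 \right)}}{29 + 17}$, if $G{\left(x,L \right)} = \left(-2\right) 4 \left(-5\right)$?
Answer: $\frac{20}{23} \approx 0.86957$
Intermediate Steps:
$G{\left(x,L \right)} = 40$ ($G{\left(x,L \right)} = \left(-8\right) \left(-5\right) = 40$)
$\frac{G{\left(3,0 \right)}}{29 + 17} = \frac{40}{29 + 17} = \frac{40}{46} = 40 \cdot \frac{1}{46} = \frac{20}{23}$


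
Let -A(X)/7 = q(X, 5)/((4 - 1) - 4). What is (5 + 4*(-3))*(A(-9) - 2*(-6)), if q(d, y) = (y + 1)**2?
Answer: -1848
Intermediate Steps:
q(d, y) = (1 + y)**2
A(X) = 252 (A(X) = -7*(1 + 5)**2/((4 - 1) - 4) = -7*6**2/(3 - 4) = -252/(-1) = -252*(-1) = -7*(-36) = 252)
(5 + 4*(-3))*(A(-9) - 2*(-6)) = (5 + 4*(-3))*(252 - 2*(-6)) = (5 - 12)*(252 + 12) = -7*264 = -1848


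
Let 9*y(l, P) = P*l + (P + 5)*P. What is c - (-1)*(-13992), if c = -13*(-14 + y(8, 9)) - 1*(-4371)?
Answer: -9725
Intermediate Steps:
y(l, P) = P*l/9 + P*(5 + P)/9 (y(l, P) = (P*l + (P + 5)*P)/9 = (P*l + (5 + P)*P)/9 = (P*l + P*(5 + P))/9 = P*l/9 + P*(5 + P)/9)
c = 4267 (c = -13*(-14 + (⅑)*9*(5 + 9 + 8)) - 1*(-4371) = -13*(-14 + (⅑)*9*22) + 4371 = -13*(-14 + 22) + 4371 = -13*8 + 4371 = -104 + 4371 = 4267)
c - (-1)*(-13992) = 4267 - (-1)*(-13992) = 4267 - 1*13992 = 4267 - 13992 = -9725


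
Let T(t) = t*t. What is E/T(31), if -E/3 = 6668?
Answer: -20004/961 ≈ -20.816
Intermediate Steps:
E = -20004 (E = -3*6668 = -20004)
T(t) = t²
E/T(31) = -20004/(31²) = -20004/961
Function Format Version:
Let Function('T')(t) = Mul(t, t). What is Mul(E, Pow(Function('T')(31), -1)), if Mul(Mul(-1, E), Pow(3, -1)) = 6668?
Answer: Rational(-20004, 961) ≈ -20.816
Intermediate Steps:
E = -20004 (E = Mul(-3, 6668) = -20004)
Function('T')(t) = Pow(t, 2)
Mul(E, Pow(Function('T')(31), -1)) = Mul(-20004, Pow(Pow(31, 2), -1)) = Mul(-20004, Pow(961, -1)) = Mul(-20004, Rational(1, 961)) = Rational(-20004, 961)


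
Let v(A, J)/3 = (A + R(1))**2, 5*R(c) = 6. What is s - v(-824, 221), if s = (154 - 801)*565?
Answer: -59913863/25 ≈ -2.3966e+6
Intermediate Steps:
R(c) = 6/5 (R(c) = (1/5)*6 = 6/5)
v(A, J) = 3*(6/5 + A)**2 (v(A, J) = 3*(A + 6/5)**2 = 3*(6/5 + A)**2)
s = -365555 (s = -647*565 = -365555)
s - v(-824, 221) = -365555 - 3*(6 + 5*(-824))**2/25 = -365555 - 3*(6 - 4120)**2/25 = -365555 - 3*(-4114)**2/25 = -365555 - 3*16924996/25 = -365555 - 1*50774988/25 = -365555 - 50774988/25 = -59913863/25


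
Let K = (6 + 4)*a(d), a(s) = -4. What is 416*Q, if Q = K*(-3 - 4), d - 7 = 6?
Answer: 116480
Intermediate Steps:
d = 13 (d = 7 + 6 = 13)
K = -40 (K = (6 + 4)*(-4) = 10*(-4) = -40)
Q = 280 (Q = -40*(-3 - 4) = -40*(-7) = 280)
416*Q = 416*280 = 116480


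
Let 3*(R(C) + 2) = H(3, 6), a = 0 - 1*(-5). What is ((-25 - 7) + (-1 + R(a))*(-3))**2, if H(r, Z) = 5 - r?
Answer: 625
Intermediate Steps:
a = 5 (a = 0 + 5 = 5)
R(C) = -4/3 (R(C) = -2 + (5 - 1*3)/3 = -2 + (5 - 3)/3 = -2 + (1/3)*2 = -2 + 2/3 = -4/3)
((-25 - 7) + (-1 + R(a))*(-3))**2 = ((-25 - 7) + (-1 - 4/3)*(-3))**2 = (-32 - 7/3*(-3))**2 = (-32 + 7)**2 = (-25)**2 = 625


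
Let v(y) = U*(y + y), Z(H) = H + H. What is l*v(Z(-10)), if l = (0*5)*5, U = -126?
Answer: 0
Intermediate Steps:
l = 0 (l = 0*5 = 0)
Z(H) = 2*H
v(y) = -252*y (v(y) = -126*(y + y) = -252*y)
l*v(Z(-10)) = 0*(-504*(-10)) = 0*(-252*(-20)) = 0*5040 = 0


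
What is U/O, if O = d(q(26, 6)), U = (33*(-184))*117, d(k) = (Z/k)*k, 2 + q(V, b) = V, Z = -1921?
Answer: 710424/1921 ≈ 369.82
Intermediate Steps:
q(V, b) = -2 + V
d(k) = -1921 (d(k) = (-1921/k)*k = -1921)
U = -710424 (U = -6072*117 = -710424)
O = -1921
U/O = -710424/(-1921) = -710424*(-1/1921) = 710424/1921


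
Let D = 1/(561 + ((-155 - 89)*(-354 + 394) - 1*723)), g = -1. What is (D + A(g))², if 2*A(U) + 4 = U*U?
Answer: 55383364/24611521 ≈ 2.2503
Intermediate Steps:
A(U) = -2 + U²/2 (A(U) = -2 + (U*U)/2 = -2 + U²/2)
D = -1/9922 (D = 1/(561 + (-244*40 - 723)) = 1/(561 + (-9760 - 723)) = 1/(561 - 10483) = 1/(-9922) = -1/9922 ≈ -0.00010079)
(D + A(g))² = (-1/9922 + (-2 + (½)*(-1)²))² = (-1/9922 + (-2 + (½)*1))² = (-1/9922 + (-2 + ½))² = (-1/9922 - 3/2)² = (-7442/4961)² = 55383364/24611521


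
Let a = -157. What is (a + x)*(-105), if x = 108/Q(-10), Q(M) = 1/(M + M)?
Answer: 243285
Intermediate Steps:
Q(M) = 1/(2*M)
x = -2160 (x = 108/(((1/2)/(-10))) = 108/(((1/2)*(-1/10))) = 108/(-1/20) = 108*(-20) = -2160)
(a + x)*(-105) = (-157 - 2160)*(-105) = -2317*(-105) = 243285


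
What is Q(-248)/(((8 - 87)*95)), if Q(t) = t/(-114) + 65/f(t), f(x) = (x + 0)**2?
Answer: -7630201/26310488640 ≈ -0.00029001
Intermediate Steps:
f(x) = x**2
Q(t) = 65/t**2 - t/114 (Q(t) = t/(-114) + 65/(t**2) = t*(-1/114) + 65/t**2 = -t/114 + 65/t**2 = 65/t**2 - t/114)
Q(-248)/(((8 - 87)*95)) = (65/(-248)**2 - 1/114*(-248))/(((8 - 87)*95)) = (65*(1/61504) + 124/57)/((-79*95)) = (65/61504 + 124/57)/(-7505) = (7630201/3505728)*(-1/7505) = -7630201/26310488640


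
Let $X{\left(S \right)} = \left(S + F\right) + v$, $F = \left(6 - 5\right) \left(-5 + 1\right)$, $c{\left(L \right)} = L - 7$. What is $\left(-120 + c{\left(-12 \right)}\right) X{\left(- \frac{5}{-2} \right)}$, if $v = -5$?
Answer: $\frac{1807}{2} \approx 903.5$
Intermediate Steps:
$c{\left(L \right)} = -7 + L$ ($c{\left(L \right)} = L - 7 = -7 + L$)
$F = -4$ ($F = 1 \left(-4\right) = -4$)
$X{\left(S \right)} = -9 + S$ ($X{\left(S \right)} = \left(S - 4\right) - 5 = \left(-4 + S\right) - 5 = -9 + S$)
$\left(-120 + c{\left(-12 \right)}\right) X{\left(- \frac{5}{-2} \right)} = \left(-120 - 19\right) \left(-9 - \frac{5}{-2}\right) = \left(-120 - 19\right) \left(-9 - - \frac{5}{2}\right) = - 139 \left(-9 + \frac{5}{2}\right) = \left(-139\right) \left(- \frac{13}{2}\right) = \frac{1807}{2}$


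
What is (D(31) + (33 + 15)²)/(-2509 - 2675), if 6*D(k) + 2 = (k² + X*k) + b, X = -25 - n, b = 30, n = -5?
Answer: -1577/3456 ≈ -0.45631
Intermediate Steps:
X = -20 (X = -25 - 1*(-5) = -25 + 5 = -20)
D(k) = 14/3 - 10*k/3 + k²/6 (D(k) = -⅓ + ((k² - 20*k) + 30)/6 = -⅓ + (30 + k² - 20*k)/6 = -⅓ + (5 - 10*k/3 + k²/6) = 14/3 - 10*k/3 + k²/6)
(D(31) + (33 + 15)²)/(-2509 - 2675) = ((14/3 - 10/3*31 + (⅙)*31²) + (33 + 15)²)/(-2509 - 2675) = ((14/3 - 310/3 + (⅙)*961) + 48²)/(-5184) = ((14/3 - 310/3 + 961/6) + 2304)*(-1/5184) = (123/2 + 2304)*(-1/5184) = (4731/2)*(-1/5184) = -1577/3456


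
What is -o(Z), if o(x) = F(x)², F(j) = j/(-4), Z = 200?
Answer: -2500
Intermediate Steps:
F(j) = -j/4 (F(j) = j*(-¼) = -j/4)
o(x) = x²/16 (o(x) = (-x/4)² = x²/16)
-o(Z) = -200²/16 = -40000/16 = -1*2500 = -2500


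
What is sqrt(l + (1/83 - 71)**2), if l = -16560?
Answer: 12*I*sqrt(551154)/83 ≈ 107.33*I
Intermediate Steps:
sqrt(l + (1/83 - 71)**2) = sqrt(-16560 + (1/83 - 71)**2) = sqrt(-16560 + (-5892/83)**2) = sqrt(-16560 + 34715664/6889) = sqrt(-79366176/6889) = 12*I*sqrt(551154)/83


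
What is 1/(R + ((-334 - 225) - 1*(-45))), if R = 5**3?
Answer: -1/389 ≈ -0.0025707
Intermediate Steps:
R = 125
1/(R + ((-334 - 225) - 1*(-45))) = 1/(125 + ((-334 - 225) - 1*(-45))) = 1/(125 + (-559 + 45)) = 1/(125 - 514) = 1/(-389) = -1/389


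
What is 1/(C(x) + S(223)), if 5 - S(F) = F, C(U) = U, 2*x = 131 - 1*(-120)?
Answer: -2/185 ≈ -0.010811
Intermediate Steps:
x = 251/2 (x = (131 - 1*(-120))/2 = (131 + 120)/2 = (½)*251 = 251/2 ≈ 125.50)
S(F) = 5 - F
1/(C(x) + S(223)) = 1/(251/2 + (5 - 1*223)) = 1/(251/2 + (5 - 223)) = 1/(251/2 - 218) = 1/(-185/2) = -2/185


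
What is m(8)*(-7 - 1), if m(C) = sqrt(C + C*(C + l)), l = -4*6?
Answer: -16*I*sqrt(30) ≈ -87.636*I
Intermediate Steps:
l = -24
m(C) = sqrt(C + C*(-24 + C)) (m(C) = sqrt(C + C*(C - 24)) = sqrt(C + C*(-24 + C)))
m(8)*(-7 - 1) = sqrt(8*(-23 + 8))*(-7 - 1) = sqrt(8*(-15))*(-8) = sqrt(-120)*(-8) = (2*I*sqrt(30))*(-8) = -16*I*sqrt(30)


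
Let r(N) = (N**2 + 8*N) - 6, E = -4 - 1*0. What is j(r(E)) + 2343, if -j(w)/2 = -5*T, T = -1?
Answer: 2333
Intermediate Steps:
E = -4 (E = -4 + 0 = -4)
r(N) = -6 + N**2 + 8*N
j(w) = -10 (j(w) = -(-10)*(-1) = -2*5 = -10)
j(r(E)) + 2343 = -10 + 2343 = 2333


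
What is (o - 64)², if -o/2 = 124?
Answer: 97344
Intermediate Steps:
o = -248 (o = -2*124 = -248)
(o - 64)² = (-248 - 64)² = (-312)² = 97344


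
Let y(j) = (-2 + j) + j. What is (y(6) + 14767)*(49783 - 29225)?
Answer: 303785566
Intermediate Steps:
y(j) = -2 + 2*j
(y(6) + 14767)*(49783 - 29225) = ((-2 + 2*6) + 14767)*(49783 - 29225) = ((-2 + 12) + 14767)*20558 = (10 + 14767)*20558 = 14777*20558 = 303785566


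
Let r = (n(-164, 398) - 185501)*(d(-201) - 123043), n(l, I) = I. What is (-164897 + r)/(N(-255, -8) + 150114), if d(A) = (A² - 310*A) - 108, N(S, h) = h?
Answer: 3783340423/150106 ≈ 25204.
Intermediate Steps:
d(A) = -108 + A² - 310*A
r = 3783505320 (r = (398 - 185501)*((-108 + (-201)² - 310*(-201)) - 123043) = -185103*((-108 + 40401 + 62310) - 123043) = -185103*(102603 - 123043) = -185103*(-20440) = 3783505320)
(-164897 + r)/(N(-255, -8) + 150114) = (-164897 + 3783505320)/(-8 + 150114) = 3783340423/150106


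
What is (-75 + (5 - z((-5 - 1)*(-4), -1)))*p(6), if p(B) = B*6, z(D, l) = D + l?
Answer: -3348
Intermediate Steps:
p(B) = 6*B
(-75 + (5 - z((-5 - 1)*(-4), -1)))*p(6) = (-75 + (5 - ((-5 - 1)*(-4) - 1)))*(6*6) = (-75 + (5 - (-6*(-4) - 1)))*36 = (-75 + (5 - (24 - 1)))*36 = (-75 + (5 - 1*23))*36 = (-75 + (5 - 23))*36 = (-75 - 18)*36 = -93*36 = -3348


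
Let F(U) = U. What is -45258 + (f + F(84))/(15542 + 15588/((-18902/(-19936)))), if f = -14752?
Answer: -6840106051388/151134313 ≈ -45258.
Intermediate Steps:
-45258 + (f + F(84))/(15542 + 15588/((-18902/(-19936)))) = -45258 + (-14752 + 84)/(15542 + 15588/((-18902/(-19936)))) = -45258 - 14668/(15542 + 15588/((-18902*(-1/19936)))) = -45258 - 14668/(15542 + 15588/(9451/9968)) = -45258 - 14668/(15542 + 15588*(9968/9451)) = -45258 - 14668/(15542 + 155381184/9451) = -45258 - 14668/302268626/9451 = -45258 - 14668*9451/302268626 = -45258 - 69313634/151134313 = -6840106051388/151134313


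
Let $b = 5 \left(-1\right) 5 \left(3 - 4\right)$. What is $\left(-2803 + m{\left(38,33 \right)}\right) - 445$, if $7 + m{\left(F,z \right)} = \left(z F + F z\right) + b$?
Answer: $-722$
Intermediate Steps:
$b = 25$ ($b = \left(-5\right) 5 \left(-1\right) = \left(-25\right) \left(-1\right) = 25$)
$m{\left(F,z \right)} = 18 + 2 F z$ ($m{\left(F,z \right)} = -7 + \left(\left(z F + F z\right) + 25\right) = -7 + \left(\left(F z + F z\right) + 25\right) = -7 + \left(2 F z + 25\right) = -7 + \left(25 + 2 F z\right) = 18 + 2 F z$)
$\left(-2803 + m{\left(38,33 \right)}\right) - 445 = \left(-2803 + \left(18 + 2 \cdot 38 \cdot 33\right)\right) - 445 = \left(-2803 + \left(18 + 2508\right)\right) - 445 = \left(-2803 + 2526\right) - 445 = -277 - 445 = -722$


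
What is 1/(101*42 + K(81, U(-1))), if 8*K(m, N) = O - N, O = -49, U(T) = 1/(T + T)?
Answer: 16/67775 ≈ 0.00023608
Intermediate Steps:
U(T) = 1/(2*T)
K(m, N) = -49/8 - N/8 (K(m, N) = (-49 - N)/8 = -49/8 - N/8)
1/(101*42 + K(81, U(-1))) = 1/(101*42 + (-49/8 - 1/(16*(-1)))) = 1/(4242 + (-49/8 - (-1)/16)) = 1/(4242 + (-49/8 - ⅛*(-½))) = 1/(4242 + (-49/8 + 1/16)) = 1/(4242 - 97/16) = 1/(67775/16) = 16/67775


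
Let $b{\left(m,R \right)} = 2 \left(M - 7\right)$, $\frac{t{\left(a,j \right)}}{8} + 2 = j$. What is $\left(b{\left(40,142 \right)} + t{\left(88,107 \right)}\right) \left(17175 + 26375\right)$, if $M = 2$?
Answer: $36146500$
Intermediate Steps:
$t{\left(a,j \right)} = -16 + 8 j$
$b{\left(m,R \right)} = -10$ ($b{\left(m,R \right)} = 2 \left(2 - 7\right) = 2 \left(-5\right) = -10$)
$\left(b{\left(40,142 \right)} + t{\left(88,107 \right)}\right) \left(17175 + 26375\right) = \left(-10 + \left(-16 + 8 \cdot 107\right)\right) \left(17175 + 26375\right) = \left(-10 + \left(-16 + 856\right)\right) 43550 = \left(-10 + 840\right) 43550 = 830 \cdot 43550 = 36146500$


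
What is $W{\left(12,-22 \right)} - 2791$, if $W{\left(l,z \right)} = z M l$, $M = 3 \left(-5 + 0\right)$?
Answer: $1169$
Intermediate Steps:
$M = -15$ ($M = 3 \left(-5\right) = -15$)
$W{\left(l,z \right)} = - 15 l z$ ($W{\left(l,z \right)} = z \left(-15\right) l = - 15 z l = - 15 l z$)
$W{\left(12,-22 \right)} - 2791 = \left(-15\right) 12 \left(-22\right) - 2791 = 3960 - 2791 = 1169$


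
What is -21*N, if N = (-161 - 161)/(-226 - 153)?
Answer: -6762/379 ≈ -17.842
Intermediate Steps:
N = 322/379 (N = -322/(-379) = -322*(-1/379) = 322/379 ≈ 0.84960)
-21*N = -21*322/379 = -6762/379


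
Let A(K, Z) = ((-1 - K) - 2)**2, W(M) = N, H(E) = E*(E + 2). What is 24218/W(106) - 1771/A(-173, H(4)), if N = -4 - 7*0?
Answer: -174976821/28900 ≈ -6054.6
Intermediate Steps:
H(E) = E*(2 + E)
N = -4 (N = -4 + 0 = -4)
W(M) = -4
A(K, Z) = (-3 - K)**2
24218/W(106) - 1771/A(-173, H(4)) = 24218/(-4) - 1771/(3 - 173)**2 = 24218*(-1/4) - 1771/((-170)**2) = -12109/2 - 1771/28900 = -174976821/28900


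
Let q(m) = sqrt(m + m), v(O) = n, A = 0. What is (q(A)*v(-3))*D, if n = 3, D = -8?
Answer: 0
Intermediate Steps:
v(O) = 3
q(m) = sqrt(2)*sqrt(m) (q(m) = sqrt(2*m) = sqrt(2)*sqrt(m))
(q(A)*v(-3))*D = ((sqrt(2)*sqrt(0))*3)*(-8) = ((sqrt(2)*0)*3)*(-8) = (0*3)*(-8) = 0*(-8) = 0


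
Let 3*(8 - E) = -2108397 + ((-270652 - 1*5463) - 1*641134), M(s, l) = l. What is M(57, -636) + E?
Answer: 3023762/3 ≈ 1.0079e+6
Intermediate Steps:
E = 3025670/3 (E = 8 - (-2108397 + ((-270652 - 1*5463) - 1*641134))/3 = 8 - (-2108397 + ((-270652 - 5463) - 641134))/3 = 8 - (-2108397 + (-276115 - 641134))/3 = 8 - (-2108397 - 917249)/3 = 8 - ⅓*(-3025646) = 8 + 3025646/3 = 3025670/3 ≈ 1.0086e+6)
M(57, -636) + E = -636 + 3025670/3 = 3023762/3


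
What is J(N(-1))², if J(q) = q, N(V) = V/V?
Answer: 1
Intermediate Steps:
N(V) = 1
J(N(-1))² = 1² = 1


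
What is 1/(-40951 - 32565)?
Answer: -1/73516 ≈ -1.3602e-5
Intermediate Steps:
1/(-40951 - 32565) = 1/(-73516) = -1/73516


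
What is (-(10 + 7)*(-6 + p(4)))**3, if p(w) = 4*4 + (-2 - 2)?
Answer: -1061208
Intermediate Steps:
p(w) = 12 (p(w) = 16 - 4 = 12)
(-(10 + 7)*(-6 + p(4)))**3 = (-(10 + 7)*(-6 + 12))**3 = (-17*6)**3 = (-1*102)**3 = (-102)**3 = -1061208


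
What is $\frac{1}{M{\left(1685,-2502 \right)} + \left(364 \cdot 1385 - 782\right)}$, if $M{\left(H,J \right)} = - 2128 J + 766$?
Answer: $\frac{1}{5828380} \approx 1.7157 \cdot 10^{-7}$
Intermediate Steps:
$M{\left(H,J \right)} = 766 - 2128 J$
$\frac{1}{M{\left(1685,-2502 \right)} + \left(364 \cdot 1385 - 782\right)} = \frac{1}{\left(766 - -5324256\right) + \left(364 \cdot 1385 - 782\right)} = \frac{1}{\left(766 + 5324256\right) + \left(504140 - 782\right)} = \frac{1}{5325022 + 503358} = \frac{1}{5828380}$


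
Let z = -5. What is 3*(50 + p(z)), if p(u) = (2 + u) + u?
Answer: 126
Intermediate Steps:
p(u) = 2 + 2*u
3*(50 + p(z)) = 3*(50 + (2 + 2*(-5))) = 3*(50 + (2 - 10)) = 3*(50 - 8) = 3*42 = 126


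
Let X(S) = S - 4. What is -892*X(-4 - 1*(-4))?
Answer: 3568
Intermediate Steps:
X(S) = -4 + S
-892*X(-4 - 1*(-4)) = -892*(-4 + (-4 - 1*(-4))) = -892*(-4 + (-4 + 4)) = -892*(-4 + 0) = -892*(-4) = 3568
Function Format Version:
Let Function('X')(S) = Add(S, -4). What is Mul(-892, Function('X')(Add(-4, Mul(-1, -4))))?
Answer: 3568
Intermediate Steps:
Function('X')(S) = Add(-4, S)
Mul(-892, Function('X')(Add(-4, Mul(-1, -4)))) = Mul(-892, Add(-4, Add(-4, Mul(-1, -4)))) = Mul(-892, Add(-4, Add(-4, 4))) = Mul(-892, Add(-4, 0)) = Mul(-892, -4) = 3568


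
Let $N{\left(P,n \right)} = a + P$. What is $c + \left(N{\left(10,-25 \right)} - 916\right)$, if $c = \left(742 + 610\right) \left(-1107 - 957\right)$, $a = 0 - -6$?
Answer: $-2791428$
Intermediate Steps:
$a = 6$ ($a = 0 + 6 = 6$)
$N{\left(P,n \right)} = 6 + P$
$c = -2790528$ ($c = 1352 \left(-2064\right) = -2790528$)
$c + \left(N{\left(10,-25 \right)} - 916\right) = -2790528 + \left(\left(6 + 10\right) - 916\right) = -2790528 + \left(16 - 916\right) = -2790528 - 900 = -2791428$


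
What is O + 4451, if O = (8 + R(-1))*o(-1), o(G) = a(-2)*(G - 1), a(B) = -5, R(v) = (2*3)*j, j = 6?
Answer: 4891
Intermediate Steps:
R(v) = 36 (R(v) = (2*3)*6 = 6*6 = 36)
o(G) = 5 - 5*G (o(G) = -5*(G - 1) = -5*(-1 + G) = 5 - 5*G)
O = 440 (O = (8 + 36)*(5 - 5*(-1)) = 44*(5 + 5) = 44*10 = 440)
O + 4451 = 440 + 4451 = 4891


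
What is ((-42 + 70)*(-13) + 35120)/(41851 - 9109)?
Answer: 17378/16371 ≈ 1.0615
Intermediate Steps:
((-42 + 70)*(-13) + 35120)/(41851 - 9109) = (28*(-13) + 35120)/32742 = (-364 + 35120)*(1/32742) = 34756*(1/32742) = 17378/16371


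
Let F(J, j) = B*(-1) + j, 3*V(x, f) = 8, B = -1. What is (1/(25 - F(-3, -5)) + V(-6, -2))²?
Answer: 55225/7569 ≈ 7.2962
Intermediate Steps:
V(x, f) = 8/3 (V(x, f) = (⅓)*8 = 8/3)
F(J, j) = 1 + j (F(J, j) = -1*(-1) + j = 1 + j)
(1/(25 - F(-3, -5)) + V(-6, -2))² = (1/(25 - (1 - 5)) + 8/3)² = (1/(25 - 1*(-4)) + 8/3)² = (1/(25 + 4) + 8/3)² = (1/29 + 8/3)² = (235/87)² = 55225/7569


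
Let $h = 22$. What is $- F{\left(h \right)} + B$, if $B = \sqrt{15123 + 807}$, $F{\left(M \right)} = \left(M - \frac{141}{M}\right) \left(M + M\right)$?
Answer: $-686 + 3 \sqrt{1770} \approx -559.79$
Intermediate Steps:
$F{\left(M \right)} = 2 M \left(M - \frac{141}{M}\right)$ ($F{\left(M \right)} = \left(M - \frac{141}{M}\right) 2 M = 2 M \left(M - \frac{141}{M}\right)$)
$B = 3 \sqrt{1770}$ ($B = \sqrt{15930} = 3 \sqrt{1770} \approx 126.21$)
$- F{\left(h \right)} + B = - (-282 + 2 \cdot 22^{2}) + 3 \sqrt{1770} = - (-282 + 2 \cdot 484) + 3 \sqrt{1770} = - (-282 + 968) + 3 \sqrt{1770} = \left(-1\right) 686 + 3 \sqrt{1770} = -686 + 3 \sqrt{1770}$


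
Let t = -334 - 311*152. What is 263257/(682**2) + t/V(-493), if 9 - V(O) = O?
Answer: -11005269065/116746124 ≈ -94.267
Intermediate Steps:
V(O) = 9 - O
t = -47606 (t = -334 - 47272 = -47606)
263257/(682**2) + t/V(-493) = 263257/(682**2) - 47606/(9 - 1*(-493)) = 263257/465124 - 47606/(9 + 493) = 263257*(1/465124) - 47606/502 = 263257/465124 - 47606*1/502 = 263257/465124 - 23803/251 = -11005269065/116746124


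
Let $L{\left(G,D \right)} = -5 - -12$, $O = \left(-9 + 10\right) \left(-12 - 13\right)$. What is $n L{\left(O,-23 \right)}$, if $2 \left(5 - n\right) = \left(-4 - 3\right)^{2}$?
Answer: $- \frac{273}{2} \approx -136.5$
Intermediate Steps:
$O = -25$ ($O = 1 \left(-25\right) = -25$)
$L{\left(G,D \right)} = 7$ ($L{\left(G,D \right)} = -5 + 12 = 7$)
$n = - \frac{39}{2}$ ($n = 5 - \frac{\left(-4 - 3\right)^{2}}{2} = 5 - \frac{\left(-7\right)^{2}}{2} = 5 - \frac{49}{2} = - \frac{39}{2} \approx -19.5$)
$n L{\left(O,-23 \right)} = \left(- \frac{39}{2}\right) 7 = - \frac{273}{2}$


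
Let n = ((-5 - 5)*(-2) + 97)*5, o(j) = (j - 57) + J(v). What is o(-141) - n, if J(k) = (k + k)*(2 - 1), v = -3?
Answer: -789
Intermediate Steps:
J(k) = 2*k (J(k) = (2*k)*1 = 2*k)
o(j) = -63 + j (o(j) = (j - 57) + 2*(-3) = (-57 + j) - 6 = -63 + j)
n = 585 (n = (-10*(-2) + 97)*5 = (20 + 97)*5 = 117*5 = 585)
o(-141) - n = (-63 - 141) - 1*585 = -204 - 585 = -789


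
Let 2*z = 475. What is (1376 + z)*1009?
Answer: 3256043/2 ≈ 1.6280e+6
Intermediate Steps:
z = 475/2 (z = (½)*475 = 475/2 ≈ 237.50)
(1376 + z)*1009 = (1376 + 475/2)*1009 = (3227/2)*1009 = 3256043/2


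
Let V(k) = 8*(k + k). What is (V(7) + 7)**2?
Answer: 14161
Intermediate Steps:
V(k) = 16*k (V(k) = 8*(2*k) = 16*k)
(V(7) + 7)**2 = (16*7 + 7)**2 = (112 + 7)**2 = 119**2 = 14161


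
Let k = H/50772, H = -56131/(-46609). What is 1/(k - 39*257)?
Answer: -2366432148/23718749363273 ≈ -9.9770e-5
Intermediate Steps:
H = 56131/46609 (H = -56131*(-1/46609) = 56131/46609 ≈ 1.2043)
k = 56131/2366432148 (k = (56131/46609)/50772 = (56131/46609)*(1/50772) = 56131/2366432148 ≈ 2.3720e-5)
1/(k - 39*257) = 1/(56131/2366432148 - 39*257) = 1/(56131/2366432148 - 10023) = 1/(-23718749363273/2366432148) = -2366432148/23718749363273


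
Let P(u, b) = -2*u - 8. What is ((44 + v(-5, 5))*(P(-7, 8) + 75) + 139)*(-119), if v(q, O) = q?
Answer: -392462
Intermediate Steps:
P(u, b) = -8 - 2*u
((44 + v(-5, 5))*(P(-7, 8) + 75) + 139)*(-119) = ((44 - 5)*((-8 - 2*(-7)) + 75) + 139)*(-119) = (39*((-8 + 14) + 75) + 139)*(-119) = (39*(6 + 75) + 139)*(-119) = (39*81 + 139)*(-119) = (3159 + 139)*(-119) = 3298*(-119) = -392462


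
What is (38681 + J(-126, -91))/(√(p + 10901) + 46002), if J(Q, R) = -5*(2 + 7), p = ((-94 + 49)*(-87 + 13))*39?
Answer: 1777333272/2116043233 - 38636*√140771/2116043233 ≈ 0.83308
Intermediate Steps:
p = 129870 (p = -45*(-74)*39 = 3330*39 = 129870)
J(Q, R) = -45 (J(Q, R) = -5*9 = -45)
(38681 + J(-126, -91))/(√(p + 10901) + 46002) = (38681 - 45)/(√(129870 + 10901) + 46002) = 38636/(√140771 + 46002) = 38636/(46002 + √140771)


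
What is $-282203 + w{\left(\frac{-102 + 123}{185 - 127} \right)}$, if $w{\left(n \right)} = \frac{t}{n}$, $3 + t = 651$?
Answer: $- \frac{1962893}{7} \approx -2.8041 \cdot 10^{5}$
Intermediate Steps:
$t = 648$ ($t = -3 + 651 = 648$)
$w{\left(n \right)} = \frac{648}{n}$
$-282203 + w{\left(\frac{-102 + 123}{185 - 127} \right)} = -282203 + \frac{648}{\left(-102 + 123\right) \frac{1}{185 - 127}} = -282203 + \frac{648}{21 \cdot \frac{1}{58}} = -282203 + \frac{648}{\frac{21}{58}} = -282203 + 648 \cdot \frac{58}{21} = -282203 + \frac{12528}{7} = - \frac{1962893}{7}$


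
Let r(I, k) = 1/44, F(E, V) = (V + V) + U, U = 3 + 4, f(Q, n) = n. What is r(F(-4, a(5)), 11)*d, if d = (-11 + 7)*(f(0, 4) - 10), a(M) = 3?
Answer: 6/11 ≈ 0.54545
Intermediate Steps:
U = 7
F(E, V) = 7 + 2*V (F(E, V) = (V + V) + 7 = 2*V + 7 = 7 + 2*V)
r(I, k) = 1/44
d = 24 (d = (-11 + 7)*(4 - 10) = -4*(-6) = 24)
r(F(-4, a(5)), 11)*d = (1/44)*24 = 6/11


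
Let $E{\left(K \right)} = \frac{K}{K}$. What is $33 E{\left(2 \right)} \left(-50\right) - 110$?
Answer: $-1760$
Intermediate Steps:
$E{\left(K \right)} = 1$
$33 E{\left(2 \right)} \left(-50\right) - 110 = 33 \cdot 1 \left(-50\right) - 110 = 33 \left(-50\right) - 110 = -1650 - 110 = -1760$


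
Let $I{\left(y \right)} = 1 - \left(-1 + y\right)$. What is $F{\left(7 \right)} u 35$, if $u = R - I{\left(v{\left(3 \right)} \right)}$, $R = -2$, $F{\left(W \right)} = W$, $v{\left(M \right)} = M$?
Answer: $-245$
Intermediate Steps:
$I{\left(y \right)} = 2 - y$ ($I{\left(y \right)} = 1 - \left(-1 + y\right) = 2 - y$)
$u = -1$ ($u = -2 - \left(2 - 3\right) = -2 - -1 = -2 + 1 = -1$)
$F{\left(7 \right)} u 35 = 7 \left(-1\right) 35 = \left(-7\right) 35 = -245$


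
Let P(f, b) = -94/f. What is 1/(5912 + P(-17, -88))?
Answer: 17/100598 ≈ 0.00016899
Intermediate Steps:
1/(5912 + P(-17, -88)) = 1/(5912 - 94/(-17)) = 1/(5912 - 94*(-1/17)) = 1/(5912 + 94/17) = 1/(100598/17) = 17/100598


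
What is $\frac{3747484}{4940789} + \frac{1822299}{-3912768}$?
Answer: $\frac{1886480207267}{6444053697984} \approx 0.29275$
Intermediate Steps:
$\frac{3747484}{4940789} + \frac{1822299}{-3912768} = 3747484 \cdot \frac{1}{4940789} + 1822299 \left(- \frac{1}{3912768}\right) = \frac{3747484}{4940789} - \frac{607433}{1304256} = \frac{1886480207267}{6444053697984}$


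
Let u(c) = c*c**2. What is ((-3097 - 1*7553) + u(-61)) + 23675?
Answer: -213956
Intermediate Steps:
u(c) = c**3
((-3097 - 1*7553) + u(-61)) + 23675 = ((-3097 - 1*7553) + (-61)**3) + 23675 = ((-3097 - 7553) - 226981) + 23675 = (-10650 - 226981) + 23675 = -237631 + 23675 = -213956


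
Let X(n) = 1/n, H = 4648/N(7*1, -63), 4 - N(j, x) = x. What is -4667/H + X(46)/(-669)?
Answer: -4811347967/71518776 ≈ -67.274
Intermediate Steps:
N(j, x) = 4 - x
H = 4648/67 (H = 4648/(4 - 1*(-63)) = 4648/(4 + 63) = 4648/67 ≈ 69.373)
-4667/H + X(46)/(-669) = -4667/4648/67 + 1/(46*(-669)) = -4667*67/4648 + (1/46)*(-1/669) = -312689/4648 - 1/30774 = -4811347967/71518776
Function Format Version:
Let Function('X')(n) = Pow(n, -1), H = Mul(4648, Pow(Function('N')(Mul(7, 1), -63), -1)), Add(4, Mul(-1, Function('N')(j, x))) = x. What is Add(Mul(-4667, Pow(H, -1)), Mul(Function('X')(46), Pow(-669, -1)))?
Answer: Rational(-4811347967, 71518776) ≈ -67.274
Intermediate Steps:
Function('N')(j, x) = Add(4, Mul(-1, x))
H = Rational(4648, 67) (H = Mul(4648, Pow(Add(4, Mul(-1, -63)), -1)) = Mul(4648, Pow(Add(4, 63), -1)) = Mul(4648, Pow(67, -1)) = Mul(4648, Rational(1, 67)) = Rational(4648, 67) ≈ 69.373)
Add(Mul(-4667, Pow(H, -1)), Mul(Function('X')(46), Pow(-669, -1))) = Add(Mul(-4667, Pow(Rational(4648, 67), -1)), Mul(Pow(46, -1), Pow(-669, -1))) = Add(Mul(-4667, Rational(67, 4648)), Mul(Rational(1, 46), Rational(-1, 669))) = Add(Rational(-312689, 4648), Rational(-1, 30774)) = Rational(-4811347967, 71518776)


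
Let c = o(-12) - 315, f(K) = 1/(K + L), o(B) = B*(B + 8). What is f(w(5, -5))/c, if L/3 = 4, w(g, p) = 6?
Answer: -1/4806 ≈ -0.00020807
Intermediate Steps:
L = 12 (L = 3*4 = 12)
o(B) = B*(8 + B)
f(K) = 1/(12 + K) (f(K) = 1/(K + 12) = 1/(12 + K))
c = -267 (c = -12*(8 - 12) - 315 = -12*(-4) - 315 = 48 - 315 = -267)
f(w(5, -5))/c = 1/((12 + 6)*(-267)) = -1/267/18 = (1/18)*(-1/267) = -1/4806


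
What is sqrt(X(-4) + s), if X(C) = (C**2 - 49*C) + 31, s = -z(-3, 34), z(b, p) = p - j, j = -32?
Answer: sqrt(177) ≈ 13.304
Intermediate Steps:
z(b, p) = 32 + p (z(b, p) = p - 1*(-32) = p + 32 = 32 + p)
s = -66 (s = -(32 + 34) = -1*66 = -66)
X(C) = 31 + C**2 - 49*C
sqrt(X(-4) + s) = sqrt((31 + (-4)**2 - 49*(-4)) - 66) = sqrt((31 + 16 + 196) - 66) = sqrt(243 - 66) = sqrt(177)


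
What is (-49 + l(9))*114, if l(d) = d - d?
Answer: -5586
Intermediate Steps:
l(d) = 0
(-49 + l(9))*114 = (-49 + 0)*114 = -49*114 = -5586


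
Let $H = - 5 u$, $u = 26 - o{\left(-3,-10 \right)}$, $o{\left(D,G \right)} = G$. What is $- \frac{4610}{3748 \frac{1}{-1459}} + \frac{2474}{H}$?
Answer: $\frac{75087853}{42165} \approx 1780.8$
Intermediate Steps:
$u = 36$ ($u = 26 - -10 = 26 + 10 = 36$)
$H = -180$ ($H = \left(-5\right) 36 = -180$)
$- \frac{4610}{3748 \frac{1}{-1459}} + \frac{2474}{H} = - \frac{4610}{3748 \frac{1}{-1459}} + \frac{2474}{-180} = - \frac{4610}{3748 \left(- \frac{1}{1459}\right)} + 2474 \left(- \frac{1}{180}\right) = - \frac{4610}{- \frac{3748}{1459}} - \frac{1237}{90} = \left(-4610\right) \left(- \frac{1459}{3748}\right) - \frac{1237}{90} = \frac{3362995}{1874} - \frac{1237}{90} = \frac{75087853}{42165}$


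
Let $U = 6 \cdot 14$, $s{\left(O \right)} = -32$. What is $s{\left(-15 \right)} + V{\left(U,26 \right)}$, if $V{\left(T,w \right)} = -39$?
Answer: $-71$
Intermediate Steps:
$U = 84$
$s{\left(-15 \right)} + V{\left(U,26 \right)} = -32 - 39 = -71$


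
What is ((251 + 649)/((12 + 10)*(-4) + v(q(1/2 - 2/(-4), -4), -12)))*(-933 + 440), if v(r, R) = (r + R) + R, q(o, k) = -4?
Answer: 3825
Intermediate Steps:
v(r, R) = r + 2*R (v(r, R) = (R + r) + R = r + 2*R)
((251 + 649)/((12 + 10)*(-4) + v(q(1/2 - 2/(-4), -4), -12)))*(-933 + 440) = ((251 + 649)/((12 + 10)*(-4) + (-4 + 2*(-12))))*(-933 + 440) = (900/(22*(-4) + (-4 - 24)))*(-493) = (900/(-88 - 28))*(-493) = (900/(-116))*(-493) = (900*(-1/116))*(-493) = -225/29*(-493) = 3825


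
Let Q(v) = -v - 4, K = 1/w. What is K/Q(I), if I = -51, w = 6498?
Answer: 1/305406 ≈ 3.2743e-6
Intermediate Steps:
K = 1/6498 ≈ 0.00015389
Q(v) = -4 - v
K/Q(I) = 1/(6498*(-4 - 1*(-51))) = 1/(6498*(-4 + 51)) = (1/6498)/47 = (1/6498)*(1/47) = 1/305406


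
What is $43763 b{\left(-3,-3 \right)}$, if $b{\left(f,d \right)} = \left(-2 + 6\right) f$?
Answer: $-525156$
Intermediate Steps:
$b{\left(f,d \right)} = 4 f$
$43763 b{\left(-3,-3 \right)} = 43763 \cdot 4 \left(-3\right) = 43763 \left(-12\right) = -525156$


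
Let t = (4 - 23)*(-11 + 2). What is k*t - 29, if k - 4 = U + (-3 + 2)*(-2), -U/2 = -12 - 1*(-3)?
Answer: 4075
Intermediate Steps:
t = 171 (t = -19*(-9) = 171)
U = 18 (U = -2*(-12 - 1*(-3)) = -2*(-12 + 3) = -2*(-9) = 18)
k = 24 (k = 4 + (18 + (-3 + 2)*(-2)) = 4 + (18 - 1*(-2)) = 4 + (18 + 2) = 4 + 20 = 24)
k*t - 29 = 24*171 - 29 = 4104 - 29 = 4075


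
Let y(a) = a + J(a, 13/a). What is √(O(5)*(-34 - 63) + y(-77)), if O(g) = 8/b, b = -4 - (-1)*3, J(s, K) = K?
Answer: √4143370/77 ≈ 26.435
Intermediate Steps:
y(a) = a + 13/a
b = -1 (b = -4 - 1*(-3) = -4 + 3 = -1)
O(g) = -8 (O(g) = 8/(-1) = 8*(-1) = -8)
√(O(5)*(-34 - 63) + y(-77)) = √(-8*(-34 - 63) + (-77 + 13/(-77))) = √(-8*(-97) + (-77 + 13*(-1/77))) = √(776 + (-77 - 13/77)) = √(776 - 5942/77) = √(53810/77) = √4143370/77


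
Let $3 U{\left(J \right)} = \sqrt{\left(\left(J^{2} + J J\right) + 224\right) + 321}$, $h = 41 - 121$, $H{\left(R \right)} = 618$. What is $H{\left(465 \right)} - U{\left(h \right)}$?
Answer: $618 - \frac{\sqrt{13345}}{3} \approx 579.49$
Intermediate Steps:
$h = -80$ ($h = 41 - 121 = -80$)
$U{\left(J \right)} = \frac{\sqrt{545 + 2 J^{2}}}{3}$ ($U{\left(J \right)} = \frac{\sqrt{\left(\left(J^{2} + J J\right) + 224\right) + 321}}{3} = \frac{\sqrt{\left(\left(J^{2} + J^{2}\right) + 224\right) + 321}}{3} = \frac{\sqrt{\left(2 J^{2} + 224\right) + 321}}{3} = \frac{\sqrt{\left(224 + 2 J^{2}\right) + 321}}{3} = \frac{\sqrt{545 + 2 J^{2}}}{3}$)
$H{\left(465 \right)} - U{\left(h \right)} = 618 - \frac{\sqrt{545 + 2 \left(-80\right)^{2}}}{3} = 618 - \frac{\sqrt{545 + 2 \cdot 6400}}{3} = 618 - \frac{\sqrt{545 + 12800}}{3} = 618 - \frac{\sqrt{13345}}{3}$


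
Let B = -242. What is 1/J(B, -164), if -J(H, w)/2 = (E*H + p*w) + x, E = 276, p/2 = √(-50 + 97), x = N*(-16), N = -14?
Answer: 8321/1106560544 - 41*√47/1106560544 ≈ 7.2657e-6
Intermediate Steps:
x = 224 (x = -14*(-16) = 224)
p = 2*√47 (p = 2*√(-50 + 97) = 2*√47 ≈ 13.711)
J(H, w) = -448 - 552*H - 4*w*√47 (J(H, w) = -2*((276*H + (2*√47)*w) + 224) = -2*((276*H + 2*w*√47) + 224) = -2*(224 + 276*H + 2*w*√47) = -448 - 552*H - 4*w*√47)
1/J(B, -164) = 1/(-448 - 552*(-242) - 4*(-164)*√47) = 1/(-448 + 133584 + 656*√47) = 1/(133136 + 656*√47)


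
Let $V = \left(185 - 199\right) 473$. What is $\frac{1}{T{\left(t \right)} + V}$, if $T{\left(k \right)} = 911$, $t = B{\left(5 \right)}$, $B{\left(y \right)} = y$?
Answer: $- \frac{1}{5711} \approx -0.0001751$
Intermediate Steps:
$t = 5$
$V = -6622$ ($V = \left(-14\right) 473 = -6622$)
$\frac{1}{T{\left(t \right)} + V} = \frac{1}{911 - 6622} = \frac{1}{-5711} = - \frac{1}{5711}$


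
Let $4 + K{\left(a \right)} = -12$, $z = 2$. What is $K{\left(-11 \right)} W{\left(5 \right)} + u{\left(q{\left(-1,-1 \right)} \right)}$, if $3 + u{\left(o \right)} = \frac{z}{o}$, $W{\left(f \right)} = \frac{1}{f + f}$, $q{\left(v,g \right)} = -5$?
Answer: $-5$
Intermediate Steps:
$K{\left(a \right)} = -16$ ($K{\left(a \right)} = -4 - 12 = -16$)
$W{\left(f \right)} = \frac{1}{2 f}$
$u{\left(o \right)} = -3 + \frac{2}{o}$
$K{\left(-11 \right)} W{\left(5 \right)} + u{\left(q{\left(-1,-1 \right)} \right)} = - 16 \frac{1}{2 \cdot 5} - \left(3 - \frac{2}{-5}\right) = - 16 \cdot \frac{1}{2} \cdot \frac{1}{5} + \left(-3 + 2 \left(- \frac{1}{5}\right)\right) = \left(-16\right) \frac{1}{10} - \frac{17}{5} = - \frac{8}{5} - \frac{17}{5} = -5$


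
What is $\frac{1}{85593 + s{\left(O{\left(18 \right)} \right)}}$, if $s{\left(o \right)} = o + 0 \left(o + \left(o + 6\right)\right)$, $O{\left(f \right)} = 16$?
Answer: $\frac{1}{85609} \approx 1.1681 \cdot 10^{-5}$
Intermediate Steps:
$s{\left(o \right)} = o$ ($s{\left(o \right)} = o + 0 \left(o + \left(6 + o\right)\right) = o + 0 \left(6 + 2 o\right) = o + 0 = o$)
$\frac{1}{85593 + s{\left(O{\left(18 \right)} \right)}} = \frac{1}{85593 + 16} = \frac{1}{85609}$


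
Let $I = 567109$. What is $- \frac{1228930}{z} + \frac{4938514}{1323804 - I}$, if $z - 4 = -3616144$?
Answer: $\frac{1878828320231}{273631505730} \approx 6.8663$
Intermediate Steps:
$z = -3616140$ ($z = 4 - 3616144 = -3616140$)
$- \frac{1228930}{z} + \frac{4938514}{1323804 - I} = - \frac{1228930}{-3616140} + \frac{4938514}{1323804 - 567109} = \left(-1228930\right) \left(- \frac{1}{3616140}\right) + \frac{4938514}{1323804 - 567109} = \frac{122893}{361614} + \frac{4938514}{756695} = \frac{1878828320231}{273631505730}$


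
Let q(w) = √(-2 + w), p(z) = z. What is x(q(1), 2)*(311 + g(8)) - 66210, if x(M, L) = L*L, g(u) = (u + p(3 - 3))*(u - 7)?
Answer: -64934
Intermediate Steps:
g(u) = u*(-7 + u) (g(u) = (u + (3 - 3))*(u - 7) = (u + 0)*(-7 + u) = u*(-7 + u))
x(M, L) = L²
x(q(1), 2)*(311 + g(8)) - 66210 = 2²*(311 + 8*(-7 + 8)) - 66210 = 4*(311 + 8*1) - 66210 = 4*(311 + 8) - 66210 = 4*319 - 66210 = 1276 - 66210 = -64934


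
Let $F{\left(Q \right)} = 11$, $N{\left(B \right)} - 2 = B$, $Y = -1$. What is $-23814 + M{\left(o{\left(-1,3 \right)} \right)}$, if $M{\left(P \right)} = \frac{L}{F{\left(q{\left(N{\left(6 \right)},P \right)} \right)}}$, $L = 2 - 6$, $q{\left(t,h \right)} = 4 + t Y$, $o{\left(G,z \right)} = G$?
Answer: $- \frac{261958}{11} \approx -23814.0$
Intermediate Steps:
$N{\left(B \right)} = 2 + B$
$q{\left(t,h \right)} = 4 - t$ ($q{\left(t,h \right)} = 4 + t \left(-1\right) = 4 - t$)
$L = -4$ ($L = 2 - 6 = -4$)
$M{\left(P \right)} = - \frac{4}{11}$
$-23814 + M{\left(o{\left(-1,3 \right)} \right)} = -23814 - \frac{4}{11} = - \frac{261958}{11}$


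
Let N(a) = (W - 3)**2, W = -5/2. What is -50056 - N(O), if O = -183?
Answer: -200345/4 ≈ -50086.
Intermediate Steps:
W = -5/2 (W = -5*1/2 = -5/2 ≈ -2.5000)
N(a) = 121/4 (N(a) = (-5/2 - 3)**2 = (-11/2)**2 = 121/4)
-50056 - N(O) = -50056 - 1*121/4 = -50056 - 121/4 = -200345/4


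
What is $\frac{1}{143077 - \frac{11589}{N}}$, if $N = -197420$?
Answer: $\frac{197420}{28246272929} \approx 6.9892 \cdot 10^{-6}$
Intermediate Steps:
$\frac{1}{143077 - \frac{11589}{N}} = \frac{1}{143077 - \frac{11589}{-197420}} = \frac{1}{143077 - - \frac{11589}{197420}} = \frac{1}{143077 + \frac{11589}{197420}} = \frac{1}{\frac{28246272929}{197420}} = \frac{197420}{28246272929}$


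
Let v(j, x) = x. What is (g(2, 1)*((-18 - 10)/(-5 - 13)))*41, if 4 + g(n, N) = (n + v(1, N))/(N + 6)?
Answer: -2050/9 ≈ -227.78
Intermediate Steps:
g(n, N) = -4 + (N + n)/(6 + N) (g(n, N) = -4 + (n + N)/(N + 6) = -4 + (N + n)/(6 + N))
(g(2, 1)*((-18 - 10)/(-5 - 13)))*41 = (((-24 + 2 - 3*1)/(6 + 1))*((-18 - 10)/(-5 - 13)))*41 = (((-24 + 2 - 3)/7)*(-28/(-18)))*41 = (((⅐)*(-25))*(-28*(-1/18)))*41 = -25/7*14/9*41 = -50/9*41 = -2050/9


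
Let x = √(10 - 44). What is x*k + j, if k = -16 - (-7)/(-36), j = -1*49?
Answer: -49 - 583*I*√34/36 ≈ -49.0 - 94.429*I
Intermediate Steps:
j = -49
k = -583/36 (k = -16 - (-7)*(-1)/36 = -16 - 1*7/36 = -16 - 7/36 = -583/36 ≈ -16.194)
x = I*√34 (x = √(-34) = I*√34 ≈ 5.8309*I)
x*k + j = (I*√34)*(-583/36) - 49 = -583*I*√34/36 - 49 = -49 - 583*I*√34/36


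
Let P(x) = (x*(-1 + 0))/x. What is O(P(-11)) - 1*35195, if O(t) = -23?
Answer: -35218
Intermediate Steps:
P(x) = -1 (P(x) = (x*(-1))/x = (-x)/x = -1)
O(P(-11)) - 1*35195 = -23 - 1*35195 = -23 - 35195 = -35218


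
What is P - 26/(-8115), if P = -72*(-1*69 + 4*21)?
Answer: -8764174/8115 ≈ -1080.0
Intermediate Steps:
P = -1080 (P = -72*(-69 + 84) = -72*15 = -1080)
P - 26/(-8115) = -1080 - 26/(-8115) = -1080 - 26*(-1/8115) = -1080 + 26/8115 = -8764174/8115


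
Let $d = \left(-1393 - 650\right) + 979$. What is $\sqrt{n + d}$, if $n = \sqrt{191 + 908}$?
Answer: $\sqrt{-1064 + \sqrt{1099}} \approx 32.107 i$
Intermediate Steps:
$n = \sqrt{1099} \approx 33.151$
$d = -1064$ ($d = -2043 + 979 = -1064$)
$\sqrt{n + d} = \sqrt{\sqrt{1099} - 1064} = \sqrt{-1064 + \sqrt{1099}}$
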